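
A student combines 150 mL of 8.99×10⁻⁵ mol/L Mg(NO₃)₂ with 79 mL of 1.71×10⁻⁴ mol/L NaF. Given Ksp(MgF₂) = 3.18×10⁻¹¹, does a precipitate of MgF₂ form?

Total volume after mixing = 150 + 79 = 229 mL.
[Mg²⁺] = (8.99×10⁻⁵)(150)/229 = 5.89×10⁻⁵ mol/L
[F⁻] = (1.71×10⁻⁴)(79)/229 = 5.90×10⁻⁵ mol/L
Q = [Mg²⁺][F⁻]^2 = 2.05×10⁻¹³
Q < Ksp (2.05×10⁻¹³ vs 3.18×10⁻¹¹); the solution remains unsaturated and no precipitate forms.

No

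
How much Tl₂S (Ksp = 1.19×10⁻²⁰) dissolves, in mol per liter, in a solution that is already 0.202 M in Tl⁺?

2.92×10⁻¹⁹ M

Tl₂S(s) ⇌ 2 Tl⁺(aq) + S²⁻(aq)
Tl⁺ is already present at 0.202 M. If s mol/L of Tl₂S dissolves, [S²⁻] = s while [Tl⁺] ≈ 0.202 M.
Ksp = [Tl⁺]^2[S²⁻] = (0.202)^2s
s = 1.19×10⁻²⁰ / (0.202)^2 = 2.92×10⁻¹⁹
s = 2.92×10⁻¹⁹ M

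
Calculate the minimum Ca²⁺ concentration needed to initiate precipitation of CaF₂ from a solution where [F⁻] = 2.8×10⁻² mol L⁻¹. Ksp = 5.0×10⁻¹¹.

6.4×10⁻⁸ M

The threshold for precipitation is Q = Ksp.
CaF₂(s) ⇌ Ca²⁺(aq) + 2 F⁻(aq)
Ksp = [Ca²⁺][F⁻]^2 = [Ca²⁺](2.8×10⁻²)^2
[Ca²⁺] = 5.0×10⁻¹¹ / (2.8×10⁻²)^2 = 6.4×10⁻⁸
[Ca²⁺] = 6.4×10⁻⁸ mol L⁻¹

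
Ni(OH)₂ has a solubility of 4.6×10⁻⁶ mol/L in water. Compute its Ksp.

Ksp = 3.9×10⁻¹⁶

Ni(OH)₂(s) ⇌ Ni²⁺(aq) + 2 OH⁻(aq)
If s mol/L of Ni(OH)₂ dissolves, [Ni²⁺] = s and [OH⁻] = 2s.
Ksp = [Ni²⁺][OH⁻]^2 = s · (2s)^2 = 4s^3
Ksp = 4 × (4.6×10⁻⁶)^3 = 3.9×10⁻¹⁶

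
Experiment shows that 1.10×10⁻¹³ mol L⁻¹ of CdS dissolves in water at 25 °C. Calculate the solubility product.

Ksp = 1.21×10⁻²⁶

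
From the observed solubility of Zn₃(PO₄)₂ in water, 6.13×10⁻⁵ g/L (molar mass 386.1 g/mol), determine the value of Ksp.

Ksp = 1.09×10⁻³²

Molar solubility s = (6.13×10⁻⁵ g/L) / (386.1 g/mol) = 1.5877×10⁻⁷ mol/L
Zn₃(PO₄)₂(s) ⇌ 3 Zn²⁺(aq) + 2 PO₄³⁻(aq)
If s mol/L of Zn₃(PO₄)₂ dissolves, [Zn²⁺] = 3s and [PO₄³⁻] = 2s.
Ksp = [Zn²⁺]^3[PO₄³⁻]^2 = (3s)^3 · (2s)^2 = 108s^5
Ksp = 108 × (1.5877×10⁻⁷)^5 = 1.09×10⁻³²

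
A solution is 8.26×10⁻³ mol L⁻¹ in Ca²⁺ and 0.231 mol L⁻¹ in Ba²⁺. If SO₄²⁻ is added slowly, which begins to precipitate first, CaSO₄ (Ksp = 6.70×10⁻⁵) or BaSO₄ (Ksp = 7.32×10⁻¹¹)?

The threshold for precipitation is Q = Ksp.
For CaSO₄: [SO₄²⁻] = (Ksp/[Ca²⁺]) = 8.11×10⁻³ mol L⁻¹
For BaSO₄: [SO₄²⁻] = (Ksp/[Ba²⁺]) = 3.17×10⁻¹⁰ mol L⁻¹
Since BaSO₄ needs less SO₄²⁻ to reach saturation, it precipitates first.

BaSO₄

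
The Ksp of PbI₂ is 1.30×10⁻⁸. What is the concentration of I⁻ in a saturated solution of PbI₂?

PbI₂(s) ⇌ Pb²⁺(aq) + 2 I⁻(aq)
Call the molar solubility s, so that [Pb²⁺] = s and [I⁻] = 2s.
Ksp = [Pb²⁺][I⁻]^2 = s · (2s)^2 = 4s^3 = 1.30×10⁻⁸
s = 1.48×10⁻³ mol/L
[I⁻] = 2s = 2.96×10⁻³ mol/L

2.96×10⁻³ M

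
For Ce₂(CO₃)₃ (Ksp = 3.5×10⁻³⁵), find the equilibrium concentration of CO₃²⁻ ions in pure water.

Ce₂(CO₃)₃(s) ⇌ 2 Ce³⁺(aq) + 3 CO₃²⁻(aq)
Call the molar solubility s, so that [Ce³⁺] = 2s and [CO₃²⁻] = 3s.
Ksp = [Ce³⁺]^2[CO₃²⁻]^3 = (2s)^2 · (3s)^3 = 108s^5 = 3.5×10⁻³⁵
s = 5.0×10⁻⁸ mol L⁻¹
[CO₃²⁻] = 3s = 1.5×10⁻⁷ mol L⁻¹

1.5×10⁻⁷ M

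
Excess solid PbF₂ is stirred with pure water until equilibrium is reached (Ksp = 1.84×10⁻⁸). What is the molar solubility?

PbF₂(s) ⇌ Pb²⁺(aq) + 2 F⁻(aq)
For each mole of PbF₂ that dissolves per liter, [Pb²⁺] = s and [F⁻] = 2s; let s denote this solubility.
Ksp = [Pb²⁺][F⁻]^2 = s · (2s)^2 = 4s^3
4s^3 = 1.84×10⁻⁸  ⇒  s^3 = 4.60×10⁻⁹
Taking the 3rd root, s = 1.66×10⁻³ M.

1.66×10⁻³ M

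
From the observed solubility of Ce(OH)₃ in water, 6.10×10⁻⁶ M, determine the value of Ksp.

Ksp = 3.74×10⁻²⁰

Ce(OH)₃(s) ⇌ Ce³⁺(aq) + 3 OH⁻(aq)
With molar solubility s: [Ce³⁺] = s, [OH⁻] = 3s.
Ksp = [Ce³⁺][OH⁻]^3 = s · (3s)^3 = 27s^4
Ksp = 27 × (6.10×10⁻⁶)^4 = 3.74×10⁻²⁰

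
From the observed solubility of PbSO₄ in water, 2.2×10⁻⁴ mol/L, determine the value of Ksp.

Ksp = 4.8×10⁻⁸

PbSO₄(s) ⇌ Pb²⁺(aq) + SO₄²⁻(aq)
Let s be the molar solubility. Then [Pb²⁺] = s and [SO₄²⁻] = s.
Ksp = [Pb²⁺][SO₄²⁻] = s · s = s^2
Ksp = (2.2×10⁻⁴)^2 = 4.8×10⁻⁸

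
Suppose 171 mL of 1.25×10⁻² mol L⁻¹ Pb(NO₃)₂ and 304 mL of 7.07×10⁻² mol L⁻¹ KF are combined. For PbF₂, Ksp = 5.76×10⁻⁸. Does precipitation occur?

Yes

After mixing, V = 171 mL + 304 mL = 475 mL.
[Pb²⁺] = (1.25×10⁻²)(171)/475 = 4.50×10⁻³ mol L⁻¹
[F⁻] = (7.07×10⁻²)(304)/475 = 4.52×10⁻² mol L⁻¹
Q = [Pb²⁺][F⁻]^2 = 9.21×10⁻⁶
Q = 9.21×10⁻⁶ > Ksp = 5.76×10⁻⁸, so the solution is supersaturated and PbF₂ precipitates.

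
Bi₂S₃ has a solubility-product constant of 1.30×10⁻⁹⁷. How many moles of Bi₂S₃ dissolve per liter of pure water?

1.64×10⁻²⁰ M

Bi₂S₃(s) ⇌ 2 Bi³⁺(aq) + 3 S²⁻(aq)
Let s be the molar solubility. Then [Bi³⁺] = 2s and [S²⁻] = 3s.
Ksp = [Bi³⁺]^2[S²⁻]^3 = (2s)^2 · (3s)^3 = 108s^5
108s^5 = 1.30×10⁻⁹⁷  ⇒  s^5 = 1.20×10⁻⁹⁹
s = (1.20×10⁻⁹⁹)^(1/5) = 1.64×10⁻²⁰ mol/L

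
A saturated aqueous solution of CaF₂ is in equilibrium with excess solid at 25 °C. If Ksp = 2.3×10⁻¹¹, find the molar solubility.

1.8×10⁻⁴ M

CaF₂(s) ⇌ Ca²⁺(aq) + 2 F⁻(aq)
If s mol/L of CaF₂ dissolves, [Ca²⁺] = s and [F⁻] = 2s.
Ksp = [Ca²⁺][F⁻]^2 = s · (2s)^2 = 4s^3
4s^3 = 2.3×10⁻¹¹  ⇒  s^3 = 5.8×10⁻¹²
Taking the 3rd root, s = 1.8×10⁻⁴ mol L⁻¹.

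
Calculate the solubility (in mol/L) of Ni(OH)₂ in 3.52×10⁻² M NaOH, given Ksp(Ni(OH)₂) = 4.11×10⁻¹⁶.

3.32×10⁻¹³ M

Ni(OH)₂(s) ⇌ Ni²⁺(aq) + 2 OH⁻(aq)
The solution already contains OH⁻ at 3.52×10⁻² M. Let s be the molar solubility of Ni(OH)₂.
[OH⁻] ≈ 3.52×10⁻² M (common ion dominates); [Ni²⁺] = s.
Ksp = [Ni²⁺][OH⁻]^2 = s(3.52×10⁻²)^2
s = 4.11×10⁻¹⁶ / (3.52×10⁻²)^2 = 3.32×10⁻¹³
s = 3.32×10⁻¹³ M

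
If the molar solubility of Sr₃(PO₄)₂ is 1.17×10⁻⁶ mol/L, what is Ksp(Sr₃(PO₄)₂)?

Ksp = 2.37×10⁻²⁸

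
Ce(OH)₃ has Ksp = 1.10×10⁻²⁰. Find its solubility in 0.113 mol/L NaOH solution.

Ce(OH)₃(s) ⇌ Ce³⁺(aq) + 3 OH⁻(aq)
The solution already contains OH⁻ at 0.113 mol/L. Let s be the molar solubility of Ce(OH)₃.
[OH⁻] ≈ 0.113 mol/L (common ion dominates); [Ce³⁺] = s.
Ksp = [Ce³⁺][OH⁻]^3 = s(0.113)^3
s = 1.10×10⁻²⁰ / (0.113)^3 = 7.62×10⁻¹⁸
s = 7.62×10⁻¹⁸ mol/L

7.62×10⁻¹⁸ M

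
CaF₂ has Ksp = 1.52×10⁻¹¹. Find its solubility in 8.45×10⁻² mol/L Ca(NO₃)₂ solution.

CaF₂(s) ⇌ Ca²⁺(aq) + 2 F⁻(aq)
With Ca²⁺ already at 8.45×10⁻² mol/L and s small, take [Ca²⁺] ≈ 8.45×10⁻² mol/L and [F⁻] = 2s.
Ksp = [Ca²⁺][F⁻]^2 = (8.45×10⁻²)(2s)^2
(2s)^2 = 1.52×10⁻¹¹ / (8.45×10⁻²) = 1.80×10⁻¹⁰
s = 6.71×10⁻⁶ mol/L

6.71×10⁻⁶ M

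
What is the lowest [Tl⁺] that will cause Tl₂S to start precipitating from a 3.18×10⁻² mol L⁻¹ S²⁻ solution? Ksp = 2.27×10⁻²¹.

2.67×10⁻¹⁰ M

Precipitation begins when Q = Ksp.
Tl₂S(s) ⇌ 2 Tl⁺(aq) + S²⁻(aq)
Ksp = [Tl⁺]^2[S²⁻] = [Tl⁺]^2(3.18×10⁻²)
[Tl⁺]^2 = 2.27×10⁻²¹ / (3.18×10⁻²) = 7.14×10⁻²⁰
[Tl⁺] = 2.67×10⁻¹⁰ mol L⁻¹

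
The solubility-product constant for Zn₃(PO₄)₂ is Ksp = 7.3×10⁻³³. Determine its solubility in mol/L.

Zn₃(PO₄)₂(s) ⇌ 3 Zn²⁺(aq) + 2 PO₄³⁻(aq)
Let s be the molar solubility. Then [Zn²⁺] = 3s and [PO₄³⁻] = 2s.
Ksp = [Zn²⁺]^3[PO₄³⁻]^2 = (3s)^3 · (2s)^2 = 108s^5
108s^5 = 7.3×10⁻³³  ⇒  s^5 = 6.8×10⁻³⁵
s = 1.5×10⁻⁷ mol L⁻¹

1.5×10⁻⁷ M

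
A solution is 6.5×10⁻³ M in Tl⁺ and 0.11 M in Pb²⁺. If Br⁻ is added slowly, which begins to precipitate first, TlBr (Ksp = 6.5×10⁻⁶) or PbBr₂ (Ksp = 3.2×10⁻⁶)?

Precipitation begins when Q = Ksp.
For TlBr: [Br⁻] = (Ksp/[Tl⁺]) = 1.0×10⁻³ M
For PbBr₂: [Br⁻] = (Ksp/[Pb²⁺])^(1/2) = 5.4×10⁻³ M
Since TlBr needs less Br⁻ to reach saturation, it precipitates first.

TlBr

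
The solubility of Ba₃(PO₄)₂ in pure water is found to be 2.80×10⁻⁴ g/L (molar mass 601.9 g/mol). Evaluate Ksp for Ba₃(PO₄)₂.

Ksp = 2.35×10⁻³⁰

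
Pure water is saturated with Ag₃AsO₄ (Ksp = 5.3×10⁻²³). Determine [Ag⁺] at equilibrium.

3.6×10⁻⁶ M

Ag₃AsO₄(s) ⇌ 3 Ag⁺(aq) + AsO₄³⁻(aq)
Let s be the molar solubility. Then [Ag⁺] = 3s and [AsO₄³⁻] = s.
Ksp = [Ag⁺]^3[AsO₄³⁻] = (3s)^3 · s = 27s^4 = 5.3×10⁻²³
s = 1.2×10⁻⁶ mol L⁻¹
[Ag⁺] = 3s = 3.6×10⁻⁶ mol L⁻¹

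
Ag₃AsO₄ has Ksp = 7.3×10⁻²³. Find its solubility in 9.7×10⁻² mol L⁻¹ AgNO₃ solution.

Ag₃AsO₄(s) ⇌ 3 Ag⁺(aq) + AsO₄³⁻(aq)
The solution already contains Ag⁺ at 9.7×10⁻² mol L⁻¹. Let s be the molar solubility of Ag₃AsO₄.
[Ag⁺] ≈ 9.7×10⁻² mol L⁻¹ (common ion dominates); [AsO₄³⁻] = s.
Ksp = [Ag⁺]^3[AsO₄³⁻] = (9.7×10⁻²)^3s
s = 7.3×10⁻²³ / (9.7×10⁻²)^3 = 8.0×10⁻²⁰
s = 8.0×10⁻²⁰ mol L⁻¹

8.0×10⁻²⁰ M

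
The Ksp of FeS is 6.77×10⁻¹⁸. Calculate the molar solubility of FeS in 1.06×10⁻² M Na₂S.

6.39×10⁻¹⁶ M

FeS(s) ⇌ Fe²⁺(aq) + S²⁻(aq)
With S²⁻ already at 1.06×10⁻² M and s small, take [S²⁻] ≈ 1.06×10⁻² M and [Fe²⁺] = s.
Ksp = [Fe²⁺][S²⁻] = s(1.06×10⁻²)
s = 6.77×10⁻¹⁸ / (1.06×10⁻²) = 6.39×10⁻¹⁶
s = 6.39×10⁻¹⁶ M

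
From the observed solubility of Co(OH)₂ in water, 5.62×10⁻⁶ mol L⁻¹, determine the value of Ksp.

Ksp = 7.10×10⁻¹⁶

Co(OH)₂(s) ⇌ Co²⁺(aq) + 2 OH⁻(aq)
Call the molar solubility s, so that [Co²⁺] = s and [OH⁻] = 2s.
Ksp = [Co²⁺][OH⁻]^2 = s · (2s)^2 = 4s^3
Ksp = 4 × (5.62×10⁻⁶)^3 = 7.10×10⁻¹⁶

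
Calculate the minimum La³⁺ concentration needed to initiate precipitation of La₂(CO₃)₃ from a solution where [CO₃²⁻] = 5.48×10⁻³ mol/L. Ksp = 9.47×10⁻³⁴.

Precipitation begins when Q = Ksp.
La₂(CO₃)₃(s) ⇌ 2 La³⁺(aq) + 3 CO₃²⁻(aq)
Ksp = [La³⁺]^2[CO₃²⁻]^3 = [La³⁺]^2(5.48×10⁻³)^3
[La³⁺]^2 = 9.47×10⁻³⁴ / (5.48×10⁻³)^3 = 5.75×10⁻²⁷
[La³⁺] = 7.59×10⁻¹⁴ mol/L

7.59×10⁻¹⁴ M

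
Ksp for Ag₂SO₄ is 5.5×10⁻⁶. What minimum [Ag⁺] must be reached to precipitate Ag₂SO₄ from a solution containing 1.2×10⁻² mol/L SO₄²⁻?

Precipitation begins when Q = Ksp.
Ag₂SO₄(s) ⇌ 2 Ag⁺(aq) + SO₄²⁻(aq)
Ksp = [Ag⁺]^2[SO₄²⁻] = [Ag⁺]^2(1.2×10⁻²)
[Ag⁺]^2 = 5.5×10⁻⁶ / (1.2×10⁻²) = 4.6×10⁻⁴
[Ag⁺] = 2.1×10⁻² mol/L

2.1×10⁻² M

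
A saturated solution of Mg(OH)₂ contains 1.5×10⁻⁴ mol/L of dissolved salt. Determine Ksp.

Ksp = 1.4×10⁻¹¹

Mg(OH)₂(s) ⇌ Mg²⁺(aq) + 2 OH⁻(aq)
Call the molar solubility s, so that [Mg²⁺] = s and [OH⁻] = 2s.
Ksp = [Mg²⁺][OH⁻]^2 = s · (2s)^2 = 4s^3
Ksp = 4 × (1.5×10⁻⁴)^3 = 1.4×10⁻¹¹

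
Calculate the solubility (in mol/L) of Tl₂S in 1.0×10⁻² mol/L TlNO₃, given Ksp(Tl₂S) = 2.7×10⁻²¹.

2.7×10⁻¹⁷ M

Tl₂S(s) ⇌ 2 Tl⁺(aq) + S²⁻(aq)
Tl⁺ is already present at 1.0×10⁻² mol/L. If s mol/L of Tl₂S dissolves, [S²⁻] = s while [Tl⁺] ≈ 1.0×10⁻² mol/L.
Ksp = [Tl⁺]^2[S²⁻] = (1.0×10⁻²)^2s
s = 2.7×10⁻²¹ / (1.0×10⁻²)^2 = 2.7×10⁻¹⁷
s = 2.7×10⁻¹⁷ mol/L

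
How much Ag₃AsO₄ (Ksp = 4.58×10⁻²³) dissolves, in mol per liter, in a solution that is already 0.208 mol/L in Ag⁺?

Ag₃AsO₄(s) ⇌ 3 Ag⁺(aq) + AsO₄³⁻(aq)
Ag⁺ is already present at 0.208 mol/L. If s mol/L of Ag₃AsO₄ dissolves, [AsO₄³⁻] = s while [Ag⁺] ≈ 0.208 mol/L.
Ksp = [Ag⁺]^3[AsO₄³⁻] = (0.208)^3s
s = 4.58×10⁻²³ / (0.208)^3 = 5.09×10⁻²¹
s = 5.09×10⁻²¹ mol/L

5.09×10⁻²¹ M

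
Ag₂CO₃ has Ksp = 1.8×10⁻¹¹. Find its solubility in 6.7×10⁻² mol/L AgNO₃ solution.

4.0×10⁻⁹ M

Ag₂CO₃(s) ⇌ 2 Ag⁺(aq) + CO₃²⁻(aq)
Let s be the solubility of Ag₂CO₃ here. The common ion gives [Ag⁺] ≈ 6.7×10⁻² mol/L, and [CO₃²⁻] = s.
Ksp = [Ag⁺]^2[CO₃²⁻] = (6.7×10⁻²)^2s
s = 1.8×10⁻¹¹ / (6.7×10⁻²)^2 = 4.0×10⁻⁹
s = 4.0×10⁻⁹ mol/L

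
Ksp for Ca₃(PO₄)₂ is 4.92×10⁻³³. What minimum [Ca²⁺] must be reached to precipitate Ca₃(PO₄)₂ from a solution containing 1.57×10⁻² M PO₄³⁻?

2.71×10⁻¹⁰ M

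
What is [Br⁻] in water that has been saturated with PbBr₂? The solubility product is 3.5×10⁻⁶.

PbBr₂(s) ⇌ Pb²⁺(aq) + 2 Br⁻(aq)
Let s be the molar solubility. Then [Pb²⁺] = s and [Br⁻] = 2s.
Ksp = [Pb²⁺][Br⁻]^2 = s · (2s)^2 = 4s^3 = 3.5×10⁻⁶
s = 9.6×10⁻³ mol L⁻¹
[Br⁻] = 2s = 1.9×10⁻² mol L⁻¹

1.9×10⁻² M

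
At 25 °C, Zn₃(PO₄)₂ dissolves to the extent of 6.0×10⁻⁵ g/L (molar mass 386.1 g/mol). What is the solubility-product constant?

s = (6.0×10⁻⁵ g L⁻¹)/(386.1 g mol⁻¹) = 1.554×10⁻⁷ M
Zn₃(PO₄)₂(s) ⇌ 3 Zn²⁺(aq) + 2 PO₄³⁻(aq)
If s mol/L of Zn₃(PO₄)₂ dissolves, [Zn²⁺] = 3s and [PO₄³⁻] = 2s.
Ksp = [Zn²⁺]^3[PO₄³⁻]^2 = (3s)^3 · (2s)^2 = 108s^5
Ksp = 108 × (1.554×10⁻⁷)^5 = 9.8×10⁻³³

Ksp = 9.8×10⁻³³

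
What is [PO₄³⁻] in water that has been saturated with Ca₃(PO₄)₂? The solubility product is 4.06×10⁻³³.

Ca₃(PO₄)₂(s) ⇌ 3 Ca²⁺(aq) + 2 PO₄³⁻(aq)
With molar solubility s: [Ca²⁺] = 3s, [PO₄³⁻] = 2s.
Ksp = [Ca²⁺]^3[PO₄³⁻]^2 = (3s)^3 · (2s)^2 = 108s^5 = 4.06×10⁻³³
s = 1.30×10⁻⁷ mol L⁻¹
[PO₄³⁻] = 2s = 2.61×10⁻⁷ mol L⁻¹

2.61×10⁻⁷ M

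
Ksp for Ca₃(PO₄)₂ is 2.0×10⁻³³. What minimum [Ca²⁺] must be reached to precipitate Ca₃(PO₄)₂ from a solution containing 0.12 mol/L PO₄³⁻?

Precipitation begins when Q = Ksp.
Ca₃(PO₄)₂(s) ⇌ 3 Ca²⁺(aq) + 2 PO₄³⁻(aq)
Ksp = [Ca²⁺]^3[PO₄³⁻]^2 = [Ca²⁺]^3(0.12)^2
[Ca²⁺]^3 = 2.0×10⁻³³ / (0.12)^2 = 1.4×10⁻³¹
[Ca²⁺] = 5.2×10⁻¹¹ mol/L

5.2×10⁻¹¹ M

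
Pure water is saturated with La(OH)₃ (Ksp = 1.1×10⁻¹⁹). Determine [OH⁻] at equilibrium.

2.4×10⁻⁵ M

La(OH)₃(s) ⇌ La³⁺(aq) + 3 OH⁻(aq)
If s mol/L of La(OH)₃ dissolves, [La³⁺] = s and [OH⁻] = 3s.
Ksp = [La³⁺][OH⁻]^3 = s · (3s)^3 = 27s^4 = 1.1×10⁻¹⁹
s = 8.0×10⁻⁶ M
[OH⁻] = 3s = 2.4×10⁻⁵ M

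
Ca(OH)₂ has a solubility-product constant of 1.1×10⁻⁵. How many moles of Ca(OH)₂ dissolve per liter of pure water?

1.4×10⁻² M

Ca(OH)₂(s) ⇌ Ca²⁺(aq) + 2 OH⁻(aq)
If s mol/L of Ca(OH)₂ dissolves, [Ca²⁺] = s and [OH⁻] = 2s.
Ksp = [Ca²⁺][OH⁻]^2 = s · (2s)^2 = 4s^3
4s^3 = 1.1×10⁻⁵  ⇒  s^3 = 2.8×10⁻⁶
s = 1.4×10⁻² mol L⁻¹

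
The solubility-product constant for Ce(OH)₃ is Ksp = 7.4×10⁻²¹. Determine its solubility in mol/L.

4.1×10⁻⁶ M

Ce(OH)₃(s) ⇌ Ce³⁺(aq) + 3 OH⁻(aq)
For each mole of Ce(OH)₃ that dissolves per liter, [Ce³⁺] = s and [OH⁻] = 3s; let s denote this solubility.
Ksp = [Ce³⁺][OH⁻]^3 = s · (3s)^3 = 27s^4
27s^4 = 7.4×10⁻²¹  ⇒  s^4 = 2.7×10⁻²²
s = (2.7×10⁻²²)^(1/4) = 4.1×10⁻⁶ mol L⁻¹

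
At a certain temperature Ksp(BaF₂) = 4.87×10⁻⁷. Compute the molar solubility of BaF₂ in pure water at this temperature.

4.96×10⁻³ M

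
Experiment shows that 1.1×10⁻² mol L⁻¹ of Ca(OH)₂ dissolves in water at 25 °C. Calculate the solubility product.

Ksp = 5.3×10⁻⁶

Ca(OH)₂(s) ⇌ Ca²⁺(aq) + 2 OH⁻(aq)
Call the molar solubility s, so that [Ca²⁺] = s and [OH⁻] = 2s.
Ksp = [Ca²⁺][OH⁻]^2 = s · (2s)^2 = 4s^3
Ksp = 4 × (1.1×10⁻²)^3 = 5.3×10⁻⁶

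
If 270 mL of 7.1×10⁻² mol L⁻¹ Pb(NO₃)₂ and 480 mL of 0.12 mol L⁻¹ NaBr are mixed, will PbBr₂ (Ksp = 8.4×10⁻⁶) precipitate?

Yes

After mixing, V = 270 mL + 480 mL = 750 mL.
[Pb²⁺] = (7.1×10⁻²)(270)/750 = 2.6×10⁻² mol L⁻¹
[Br⁻] = (0.12)(480)/750 = 7.7×10⁻² mol L⁻¹
Q = [Pb²⁺][Br⁻]^2 = 1.5×10⁻⁴
Because Q > Ksp (1.5×10⁻⁴ vs 8.4×10⁻⁶), a precipitate of PbBr₂ forms.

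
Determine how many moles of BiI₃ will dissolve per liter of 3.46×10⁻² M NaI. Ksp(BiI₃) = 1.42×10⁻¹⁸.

BiI₃(s) ⇌ Bi³⁺(aq) + 3 I⁻(aq)
The solution already contains I⁻ at 3.46×10⁻² M. Let s be the molar solubility of BiI₃.
[I⁻] ≈ 3.46×10⁻² M (common ion dominates); [Bi³⁺] = s.
Ksp = [Bi³⁺][I⁻]^3 = s(3.46×10⁻²)^3
s = 1.42×10⁻¹⁸ / (3.46×10⁻²)^3 = 3.43×10⁻¹⁴
s = 3.43×10⁻¹⁴ M

3.43×10⁻¹⁴ M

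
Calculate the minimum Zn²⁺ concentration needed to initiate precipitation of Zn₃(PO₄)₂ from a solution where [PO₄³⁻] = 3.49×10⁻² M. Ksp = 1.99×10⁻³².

Precipitation begins when Q = Ksp.
Zn₃(PO₄)₂(s) ⇌ 3 Zn²⁺(aq) + 2 PO₄³⁻(aq)
Ksp = [Zn²⁺]^3[PO₄³⁻]^2 = [Zn²⁺]^3(3.49×10⁻²)^2
[Zn²⁺]^3 = 1.99×10⁻³² / (3.49×10⁻²)^2 = 1.63×10⁻²⁹
[Zn²⁺] = 2.54×10⁻¹⁰ M

2.54×10⁻¹⁰ M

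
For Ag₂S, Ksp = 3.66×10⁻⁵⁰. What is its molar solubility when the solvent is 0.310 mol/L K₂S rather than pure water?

1.72×10⁻²⁵ M

Ag₂S(s) ⇌ 2 Ag⁺(aq) + S²⁻(aq)
Let s be the solubility of Ag₂S here. The common ion gives [S²⁻] ≈ 0.310 mol/L, and [Ag⁺] = 2s.
Ksp = [Ag⁺]^2[S²⁻] = (2s)^2(0.310)
(2s)^2 = 3.66×10⁻⁵⁰ / (0.310) = 1.18×10⁻⁴⁹
s = 1.72×10⁻²⁵ mol/L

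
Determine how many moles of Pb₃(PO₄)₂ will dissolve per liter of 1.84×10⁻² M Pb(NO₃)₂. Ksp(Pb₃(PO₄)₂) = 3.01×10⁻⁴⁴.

3.48×10⁻²⁰ M

Pb₃(PO₄)₂(s) ⇌ 3 Pb²⁺(aq) + 2 PO₄³⁻(aq)
Pb²⁺ is already present at 1.84×10⁻² M. If s mol/L of Pb₃(PO₄)₂ dissolves, [PO₄³⁻] = 2s while [Pb²⁺] ≈ 1.84×10⁻² M.
Ksp = [Pb²⁺]^3[PO₄³⁻]^2 = (1.84×10⁻²)^3(2s)^2
(2s)^2 = 3.01×10⁻⁴⁴ / (1.84×10⁻²)^3 = 4.83×10⁻³⁹
s = 3.48×10⁻²⁰ M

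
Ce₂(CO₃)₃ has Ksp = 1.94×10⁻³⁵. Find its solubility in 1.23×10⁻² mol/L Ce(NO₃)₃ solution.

Ce₂(CO₃)₃(s) ⇌ 2 Ce³⁺(aq) + 3 CO₃²⁻(aq)
The solution already contains Ce³⁺ at 1.23×10⁻² mol/L. Let s be the molar solubility of Ce₂(CO₃)₃.
[Ce³⁺] ≈ 1.23×10⁻² mol/L (common ion dominates); [CO₃²⁻] = 3s.
Ksp = [Ce³⁺]^2[CO₃²⁻]^3 = (1.23×10⁻²)^2(3s)^3
(3s)^3 = 1.94×10⁻³⁵ / (1.23×10⁻²)^2 = 1.28×10⁻³¹
s = 1.68×10⁻¹¹ mol/L

1.68×10⁻¹¹ M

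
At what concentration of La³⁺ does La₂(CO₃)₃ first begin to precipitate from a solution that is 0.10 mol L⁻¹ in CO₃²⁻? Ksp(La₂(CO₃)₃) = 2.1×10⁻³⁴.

4.6×10⁻¹⁶ M

Precipitation begins when Q = Ksp.
La₂(CO₃)₃(s) ⇌ 2 La³⁺(aq) + 3 CO₃²⁻(aq)
Ksp = [La³⁺]^2[CO₃²⁻]^3 = [La³⁺]^2(0.10)^3
[La³⁺]^2 = 2.1×10⁻³⁴ / (0.10)^3 = 2.1×10⁻³¹
[La³⁺] = 4.6×10⁻¹⁶ mol L⁻¹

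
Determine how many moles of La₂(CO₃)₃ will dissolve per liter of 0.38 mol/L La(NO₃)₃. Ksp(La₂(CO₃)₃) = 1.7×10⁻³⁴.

La₂(CO₃)₃(s) ⇌ 2 La³⁺(aq) + 3 CO₃²⁻(aq)
The solution already contains La³⁺ at 0.38 mol/L. Let s be the molar solubility of La₂(CO₃)₃.
[La³⁺] ≈ 0.38 mol/L (common ion dominates); [CO₃²⁻] = 3s.
Ksp = [La³⁺]^2[CO₃²⁻]^3 = (0.38)^2(3s)^3
(3s)^3 = 1.7×10⁻³⁴ / (0.38)^2 = 1.2×10⁻³³
s = 3.5×10⁻¹² mol/L

3.5×10⁻¹² M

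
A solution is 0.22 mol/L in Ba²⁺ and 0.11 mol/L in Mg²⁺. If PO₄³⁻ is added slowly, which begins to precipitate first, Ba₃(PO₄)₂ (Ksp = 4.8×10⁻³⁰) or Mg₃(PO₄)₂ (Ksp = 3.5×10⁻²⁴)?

Precipitation of each salt begins when its ion product equals Ksp.
For Ba₃(PO₄)₂: [PO₄³⁻] = (Ksp/[Ba²⁺]^3)^(1/2) = 2.1×10⁻¹⁴ mol/L
For Mg₃(PO₄)₂: [PO₄³⁻] = (Ksp/[Mg²⁺]^3)^(1/2) = 5.1×10⁻¹¹ mol/L
The smaller threshold [PO₄³⁻] is reached first, so Ba₃(PO₄)₂ precipitates first.

Ba₃(PO₄)₂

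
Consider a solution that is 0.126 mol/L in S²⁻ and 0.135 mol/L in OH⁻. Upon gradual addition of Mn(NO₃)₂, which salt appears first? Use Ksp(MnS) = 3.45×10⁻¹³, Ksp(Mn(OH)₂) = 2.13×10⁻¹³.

MnS

A salt starts to precipitate once the ion product Q reaches its Ksp.
For MnS: [Mn²⁺] = (Ksp/[S²⁻]) = 2.74×10⁻¹² mol/L
For Mn(OH)₂: [Mn²⁺] = (Ksp/[OH⁻]^2) = 1.17×10⁻¹¹ mol/L
The smaller threshold [Mn²⁺] is reached first, so MnS precipitates first.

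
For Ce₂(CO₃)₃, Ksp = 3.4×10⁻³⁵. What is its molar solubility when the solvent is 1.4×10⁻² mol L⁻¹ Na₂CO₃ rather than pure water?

Ce₂(CO₃)₃(s) ⇌ 2 Ce³⁺(aq) + 3 CO₃²⁻(aq)
Let s be the solubility of Ce₂(CO₃)₃ here. The common ion gives [CO₃²⁻] ≈ 1.4×10⁻² mol L⁻¹, and [Ce³⁺] = 2s.
Ksp = [Ce³⁺]^2[CO₃²⁻]^3 = (2s)^2(1.4×10⁻²)^3
(2s)^2 = 3.4×10⁻³⁵ / (1.4×10⁻²)^3 = 1.2×10⁻²⁹
s = 1.8×10⁻¹⁵ mol L⁻¹

1.8×10⁻¹⁵ M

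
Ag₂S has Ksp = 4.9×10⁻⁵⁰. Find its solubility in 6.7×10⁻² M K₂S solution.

Ag₂S(s) ⇌ 2 Ag⁺(aq) + S²⁻(aq)
Let s be the solubility of Ag₂S here. The common ion gives [S²⁻] ≈ 6.7×10⁻² M, and [Ag⁺] = 2s.
Ksp = [Ag⁺]^2[S²⁻] = (2s)^2(6.7×10⁻²)
(2s)^2 = 4.9×10⁻⁵⁰ / (6.7×10⁻²) = 7.3×10⁻⁴⁹
s = 4.3×10⁻²⁵ M

4.3×10⁻²⁵ M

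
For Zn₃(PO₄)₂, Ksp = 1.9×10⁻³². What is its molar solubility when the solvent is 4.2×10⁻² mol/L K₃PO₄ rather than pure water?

7.4×10⁻¹¹ M

Zn₃(PO₄)₂(s) ⇌ 3 Zn²⁺(aq) + 2 PO₄³⁻(aq)
The solution already contains PO₄³⁻ at 4.2×10⁻² mol/L. Let s be the molar solubility of Zn₃(PO₄)₂.
[PO₄³⁻] ≈ 4.2×10⁻² mol/L (common ion dominates); [Zn²⁺] = 3s.
Ksp = [Zn²⁺]^3[PO₄³⁻]^2 = (3s)^3(4.2×10⁻²)^2
(3s)^3 = 1.9×10⁻³² / (4.2×10⁻²)^2 = 1.1×10⁻²⁹
s = 7.4×10⁻¹¹ mol/L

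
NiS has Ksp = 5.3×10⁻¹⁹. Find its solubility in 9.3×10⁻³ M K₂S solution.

5.7×10⁻¹⁷ M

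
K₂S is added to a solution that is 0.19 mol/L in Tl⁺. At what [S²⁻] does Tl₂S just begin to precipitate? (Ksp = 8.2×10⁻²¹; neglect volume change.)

2.3×10⁻¹⁹ M

Precipitation of each salt begins when its ion product equals Ksp.
Tl₂S(s) ⇌ 2 Tl⁺(aq) + S²⁻(aq)
Ksp = [Tl⁺]^2[S²⁻] = [S²⁻](0.19)^2
[S²⁻] = 8.2×10⁻²¹ / (0.19)^2 = 2.3×10⁻¹⁹
[S²⁻] = 2.3×10⁻¹⁹ mol/L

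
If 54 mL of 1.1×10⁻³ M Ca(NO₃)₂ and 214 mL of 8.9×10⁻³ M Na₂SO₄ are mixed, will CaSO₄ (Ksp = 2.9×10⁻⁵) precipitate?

The combined volume is 268 mL.
[Ca²⁺] = (1.1×10⁻³)(54)/268 = 2.2×10⁻⁴ M
[SO₄²⁻] = (8.9×10⁻³)(214)/268 = 7.1×10⁻³ M
Q = [Ca²⁺][SO₄²⁻] = 1.6×10⁻⁶
Q < Ksp (1.6×10⁻⁶ vs 2.9×10⁻⁵); the solution remains unsaturated and no precipitate forms.

No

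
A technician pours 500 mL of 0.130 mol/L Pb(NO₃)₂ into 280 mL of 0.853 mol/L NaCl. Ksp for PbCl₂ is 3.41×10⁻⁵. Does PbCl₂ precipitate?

Total volume after mixing = 500 + 280 = 780 mL.
[Pb²⁺] = (0.130)(500)/780 = 8.33×10⁻² mol/L
[Cl⁻] = (0.853)(280)/780 = 0.306 mol/L
Q = [Pb²⁺][Cl⁻]^2 = 7.81×10⁻³
Since Q (7.81×10⁻³) exceeds Ksp (3.41×10⁻⁵), PbCl₂ will precipitate.

Yes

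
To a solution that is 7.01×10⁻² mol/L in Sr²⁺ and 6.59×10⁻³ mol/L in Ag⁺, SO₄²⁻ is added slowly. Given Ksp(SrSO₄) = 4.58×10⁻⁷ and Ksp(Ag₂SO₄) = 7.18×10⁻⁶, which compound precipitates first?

Precipitation of each salt begins when its ion product equals Ksp.
For SrSO₄: [SO₄²⁻] = (Ksp/[Sr²⁺]) = 6.53×10⁻⁶ mol/L
For Ag₂SO₄: [SO₄²⁻] = (Ksp/[Ag⁺]^2) = 0.165 mol/L
Since SrSO₄ needs less SO₄²⁻ to reach saturation, it precipitates first.

SrSO₄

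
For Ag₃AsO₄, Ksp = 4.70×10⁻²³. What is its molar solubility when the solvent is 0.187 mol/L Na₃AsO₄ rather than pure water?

Ag₃AsO₄(s) ⇌ 3 Ag⁺(aq) + AsO₄³⁻(aq)
The solution already contains AsO₄³⁻ at 0.187 mol/L. Let s be the molar solubility of Ag₃AsO₄.
[AsO₄³⁻] ≈ 0.187 mol/L (common ion dominates); [Ag⁺] = 3s.
Ksp = [Ag⁺]^3[AsO₄³⁻] = (3s)^3(0.187)
(3s)^3 = 4.70×10⁻²³ / (0.187) = 2.51×10⁻²²
s = 2.10×10⁻⁸ mol/L

2.10×10⁻⁸ M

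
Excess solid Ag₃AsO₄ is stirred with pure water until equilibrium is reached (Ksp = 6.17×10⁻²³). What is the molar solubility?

1.23×10⁻⁶ M

Ag₃AsO₄(s) ⇌ 3 Ag⁺(aq) + AsO₄³⁻(aq)
For each mole of Ag₃AsO₄ that dissolves per liter, [Ag⁺] = 3s and [AsO₄³⁻] = s; let s denote this solubility.
Ksp = [Ag⁺]^3[AsO₄³⁻] = (3s)^3 · s = 27s^4
27s^4 = 6.17×10⁻²³  ⇒  s^4 = 2.29×10⁻²⁴
s = (2.29×10⁻²⁴)^(1/4) = 1.23×10⁻⁶ mol/L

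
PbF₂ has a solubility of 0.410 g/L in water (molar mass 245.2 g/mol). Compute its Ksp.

Molar solubility s = (0.410 g/L) / (245.2 g/mol) = 1.6721×10⁻³ mol/L
PbF₂(s) ⇌ Pb²⁺(aq) + 2 F⁻(aq)
With molar solubility s: [Pb²⁺] = s, [F⁻] = 2s.
Ksp = [Pb²⁺][F⁻]^2 = s · (2s)^2 = 4s^3
Ksp = 4 × (1.6721×10⁻³)^3 = 1.87×10⁻⁸

Ksp = 1.87×10⁻⁸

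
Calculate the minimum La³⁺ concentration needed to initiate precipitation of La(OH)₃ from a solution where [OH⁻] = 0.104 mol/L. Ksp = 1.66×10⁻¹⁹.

Each salt precipitates once Q = Ksp for that salt.
La(OH)₃(s) ⇌ La³⁺(aq) + 3 OH⁻(aq)
Ksp = [La³⁺][OH⁻]^3 = [La³⁺](0.104)^3
[La³⁺] = 1.66×10⁻¹⁹ / (0.104)^3 = 1.48×10⁻¹⁶
[La³⁺] = 1.48×10⁻¹⁶ mol/L

1.48×10⁻¹⁶ M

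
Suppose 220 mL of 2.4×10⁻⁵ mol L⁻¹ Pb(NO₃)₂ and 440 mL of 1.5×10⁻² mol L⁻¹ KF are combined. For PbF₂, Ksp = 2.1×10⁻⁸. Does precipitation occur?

The combined volume is 660 mL.
[Pb²⁺] = (2.4×10⁻⁵)(220)/660 = 8.0×10⁻⁶ mol L⁻¹
[F⁻] = (1.5×10⁻²)(440)/660 = 1.0×10⁻² mol L⁻¹
Q = [Pb²⁺][F⁻]^2 = 8.0×10⁻¹⁰
Q = 8.0×10⁻¹⁰ < Ksp = 2.1×10⁻⁸, so the solution is unsaturated and no precipitate forms.

No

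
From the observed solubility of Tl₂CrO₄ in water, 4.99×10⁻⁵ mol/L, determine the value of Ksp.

Tl₂CrO₄(s) ⇌ 2 Tl⁺(aq) + CrO₄²⁻(aq)
Call the molar solubility s, so that [Tl⁺] = 2s and [CrO₄²⁻] = s.
Ksp = [Tl⁺]^2[CrO₄²⁻] = (2s)^2 · s = 4s^3
Ksp = 4 × (4.99×10⁻⁵)^3 = 4.97×10⁻¹³

Ksp = 4.97×10⁻¹³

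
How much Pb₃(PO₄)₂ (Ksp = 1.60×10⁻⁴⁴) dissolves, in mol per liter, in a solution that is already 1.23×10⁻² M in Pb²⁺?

4.64×10⁻²⁰ M

Pb₃(PO₄)₂(s) ⇌ 3 Pb²⁺(aq) + 2 PO₄³⁻(aq)
The solution already contains Pb²⁺ at 1.23×10⁻² M. Let s be the molar solubility of Pb₃(PO₄)₂.
[Pb²⁺] ≈ 1.23×10⁻² M (common ion dominates); [PO₄³⁻] = 2s.
Ksp = [Pb²⁺]^3[PO₄³⁻]^2 = (1.23×10⁻²)^3(2s)^2
(2s)^2 = 1.60×10⁻⁴⁴ / (1.23×10⁻²)^3 = 8.60×10⁻³⁹
s = 4.64×10⁻²⁰ M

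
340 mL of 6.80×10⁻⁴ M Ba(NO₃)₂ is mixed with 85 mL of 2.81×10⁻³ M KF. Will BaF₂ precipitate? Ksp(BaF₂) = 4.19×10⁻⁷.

The combined volume is 425 mL.
[Ba²⁺] = (6.80×10⁻⁴)(340)/425 = 5.44×10⁻⁴ M
[F⁻] = (2.81×10⁻³)(85)/425 = 5.62×10⁻⁴ M
Q = [Ba²⁺][F⁻]^2 = 1.72×10⁻¹⁰
Q = 1.72×10⁻¹⁰ < Ksp = 4.19×10⁻⁷, so the solution is unsaturated and no precipitate forms.

No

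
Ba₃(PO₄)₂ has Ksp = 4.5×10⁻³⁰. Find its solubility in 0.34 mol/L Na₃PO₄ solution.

Ba₃(PO₄)₂(s) ⇌ 3 Ba²⁺(aq) + 2 PO₄³⁻(aq)
PO₄³⁻ is already present at 0.34 mol/L. If s mol/L of Ba₃(PO₄)₂ dissolves, [Ba²⁺] = 3s while [PO₄³⁻] ≈ 0.34 mol/L.
Ksp = [Ba²⁺]^3[PO₄³⁻]^2 = (3s)^3(0.34)^2
(3s)^3 = 4.5×10⁻³⁰ / (0.34)^2 = 3.9×10⁻²⁹
s = 1.1×10⁻¹⁰ mol/L

1.1×10⁻¹⁰ M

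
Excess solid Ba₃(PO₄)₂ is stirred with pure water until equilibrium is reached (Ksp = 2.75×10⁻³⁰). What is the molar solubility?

4.80×10⁻⁷ M

Ba₃(PO₄)₂(s) ⇌ 3 Ba²⁺(aq) + 2 PO₄³⁻(aq)
If s mol/L of Ba₃(PO₄)₂ dissolves, [Ba²⁺] = 3s and [PO₄³⁻] = 2s.
Ksp = [Ba²⁺]^3[PO₄³⁻]^2 = (3s)^3 · (2s)^2 = 108s^5
108s^5 = 2.75×10⁻³⁰  ⇒  s^5 = 2.55×10⁻³²
s = 4.80×10⁻⁷ M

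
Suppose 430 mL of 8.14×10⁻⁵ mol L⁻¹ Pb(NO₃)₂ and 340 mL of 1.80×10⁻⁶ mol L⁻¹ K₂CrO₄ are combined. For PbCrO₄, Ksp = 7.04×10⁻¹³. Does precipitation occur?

After mixing, V = 430 mL + 340 mL = 770 mL.
[Pb²⁺] = (8.14×10⁻⁵)(430)/770 = 4.55×10⁻⁵ mol L⁻¹
[CrO₄²⁻] = (1.80×10⁻⁶)(340)/770 = 7.95×10⁻⁷ mol L⁻¹
Q = [Pb²⁺][CrO₄²⁻] = 3.61×10⁻¹¹
Because Q > Ksp (3.61×10⁻¹¹ vs 7.04×10⁻¹³), a precipitate of PbCrO₄ forms.

Yes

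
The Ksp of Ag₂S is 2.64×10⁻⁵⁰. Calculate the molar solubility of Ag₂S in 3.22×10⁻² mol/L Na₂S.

4.53×10⁻²⁵ M

Ag₂S(s) ⇌ 2 Ag⁺(aq) + S²⁻(aq)
With S²⁻ already at 3.22×10⁻² mol/L and s small, take [S²⁻] ≈ 3.22×10⁻² mol/L and [Ag⁺] = 2s.
Ksp = [Ag⁺]^2[S²⁻] = (2s)^2(3.22×10⁻²)
(2s)^2 = 2.64×10⁻⁵⁰ / (3.22×10⁻²) = 8.20×10⁻⁴⁹
s = 4.53×10⁻²⁵ mol/L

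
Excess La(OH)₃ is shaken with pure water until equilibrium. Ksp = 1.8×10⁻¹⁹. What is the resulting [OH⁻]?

2.7×10⁻⁵ M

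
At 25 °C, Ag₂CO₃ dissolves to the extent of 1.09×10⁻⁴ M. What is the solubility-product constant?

Ag₂CO₃(s) ⇌ 2 Ag⁺(aq) + CO₃²⁻(aq)
Call the molar solubility s, so that [Ag⁺] = 2s and [CO₃²⁻] = s.
Ksp = [Ag⁺]^2[CO₃²⁻] = (2s)^2 · s = 4s^3
Ksp = 4 × (1.09×10⁻⁴)^3 = 5.18×10⁻¹²

Ksp = 5.18×10⁻¹²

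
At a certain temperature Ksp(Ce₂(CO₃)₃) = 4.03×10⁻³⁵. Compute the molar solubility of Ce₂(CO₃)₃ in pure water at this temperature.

5.18×10⁻⁸ M

Ce₂(CO₃)₃(s) ⇌ 2 Ce³⁺(aq) + 3 CO₃²⁻(aq)
Call the molar solubility s, so that [Ce³⁺] = 2s and [CO₃²⁻] = 3s.
Ksp = [Ce³⁺]^2[CO₃²⁻]^3 = (2s)^2 · (3s)^3 = 108s^5
108s^5 = 4.03×10⁻³⁵  ⇒  s^5 = 3.73×10⁻³⁷
s = (3.73×10⁻³⁷)^(1/5) = 5.18×10⁻⁸ mol L⁻¹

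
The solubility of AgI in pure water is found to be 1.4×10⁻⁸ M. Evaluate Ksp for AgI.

AgI(s) ⇌ Ag⁺(aq) + I⁻(aq)
Let s be the molar solubility. Then [Ag⁺] = s and [I⁻] = s.
Ksp = [Ag⁺][I⁻] = s · s = s^2
Ksp = (1.4×10⁻⁸)^2 = 2.0×10⁻¹⁶

Ksp = 2.0×10⁻¹⁶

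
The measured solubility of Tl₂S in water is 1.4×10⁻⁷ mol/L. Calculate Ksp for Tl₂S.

Ksp = 1.1×10⁻²⁰

Tl₂S(s) ⇌ 2 Tl⁺(aq) + S²⁻(aq)
For each mole of Tl₂S that dissolves per liter, [Tl⁺] = 2s and [S²⁻] = s; let s denote this solubility.
Ksp = [Tl⁺]^2[S²⁻] = (2s)^2 · s = 4s^3
Ksp = 4 × (1.4×10⁻⁷)^3 = 1.1×10⁻²⁰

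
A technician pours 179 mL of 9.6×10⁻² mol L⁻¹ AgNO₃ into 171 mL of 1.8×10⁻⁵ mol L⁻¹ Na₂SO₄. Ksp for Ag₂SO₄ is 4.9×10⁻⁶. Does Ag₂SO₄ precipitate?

After mixing, V = 179 mL + 171 mL = 350 mL.
[Ag⁺] = (9.6×10⁻²)(179)/350 = 4.9×10⁻² mol L⁻¹
[SO₄²⁻] = (1.8×10⁻⁵)(171)/350 = 8.8×10⁻⁶ mol L⁻¹
Q = [Ag⁺]^2[SO₄²⁻] = 2.1×10⁻⁸
Q < Ksp (2.1×10⁻⁸ vs 4.9×10⁻⁶); the solution remains unsaturated and no precipitate forms.

No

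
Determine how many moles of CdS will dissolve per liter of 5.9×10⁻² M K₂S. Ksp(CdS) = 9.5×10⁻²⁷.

CdS(s) ⇌ Cd²⁺(aq) + S²⁻(aq)
S²⁻ is already present at 5.9×10⁻² M. If s mol/L of CdS dissolves, [Cd²⁺] = s while [S²⁻] ≈ 5.9×10⁻² M.
Ksp = [Cd²⁺][S²⁻] = s(5.9×10⁻²)
s = 9.5×10⁻²⁷ / (5.9×10⁻²) = 1.6×10⁻²⁵
s = 1.6×10⁻²⁵ M

1.6×10⁻²⁵ M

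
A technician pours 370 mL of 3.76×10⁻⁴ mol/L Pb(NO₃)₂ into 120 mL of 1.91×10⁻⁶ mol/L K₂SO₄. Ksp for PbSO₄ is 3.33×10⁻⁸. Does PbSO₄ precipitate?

After mixing, V = 370 mL + 120 mL = 490 mL.
[Pb²⁺] = (3.76×10⁻⁴)(370)/490 = 2.84×10⁻⁴ mol/L
[SO₄²⁻] = (1.91×10⁻⁶)(120)/490 = 4.68×10⁻⁷ mol/L
Q = [Pb²⁺][SO₄²⁻] = 1.33×10⁻¹⁰
Q < Ksp (1.33×10⁻¹⁰ vs 3.33×10⁻⁸); the solution remains unsaturated and no precipitate forms.

No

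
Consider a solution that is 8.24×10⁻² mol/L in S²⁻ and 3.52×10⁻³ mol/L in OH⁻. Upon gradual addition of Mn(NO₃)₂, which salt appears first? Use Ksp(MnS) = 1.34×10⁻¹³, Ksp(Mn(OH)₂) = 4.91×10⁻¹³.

Each salt precipitates once Q = Ksp for that salt.
For MnS: [Mn²⁺] = (Ksp/[S²⁻]) = 1.63×10⁻¹² mol/L
For Mn(OH)₂: [Mn²⁺] = (Ksp/[OH⁻]^2) = 3.96×10⁻⁸ mol/L
MnS requires the lower [Mn²⁺], so it precipitates first.

MnS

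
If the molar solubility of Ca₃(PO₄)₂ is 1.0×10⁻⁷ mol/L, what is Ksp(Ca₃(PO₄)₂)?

Ksp = 1.1×10⁻³³

Ca₃(PO₄)₂(s) ⇌ 3 Ca²⁺(aq) + 2 PO₄³⁻(aq)
Call the molar solubility s, so that [Ca²⁺] = 3s and [PO₄³⁻] = 2s.
Ksp = [Ca²⁺]^3[PO₄³⁻]^2 = (3s)^3 · (2s)^2 = 108s^5
Ksp = 108 × (1.0×10⁻⁷)^5 = 1.1×10⁻³³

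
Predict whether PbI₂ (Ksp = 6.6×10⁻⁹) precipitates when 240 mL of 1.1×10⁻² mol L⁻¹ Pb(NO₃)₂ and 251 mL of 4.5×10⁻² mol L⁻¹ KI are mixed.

Total volume after mixing = 240 + 251 = 491 mL.
[Pb²⁺] = (1.1×10⁻²)(240)/491 = 5.4×10⁻³ mol L⁻¹
[I⁻] = (4.5×10⁻²)(251)/491 = 2.3×10⁻² mol L⁻¹
Q = [Pb²⁺][I⁻]^2 = 2.8×10⁻⁶
Since Q (2.8×10⁻⁶) exceeds Ksp (6.6×10⁻⁹), PbI₂ will precipitate.

Yes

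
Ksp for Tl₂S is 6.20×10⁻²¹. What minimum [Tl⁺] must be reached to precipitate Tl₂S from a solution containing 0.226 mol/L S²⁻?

Precipitation begins when Q = Ksp.
Tl₂S(s) ⇌ 2 Tl⁺(aq) + S²⁻(aq)
Ksp = [Tl⁺]^2[S²⁻] = [Tl⁺]^2(0.226)
[Tl⁺]^2 = 6.20×10⁻²¹ / (0.226) = 2.74×10⁻²⁰
[Tl⁺] = 1.66×10⁻¹⁰ mol/L

1.66×10⁻¹⁰ M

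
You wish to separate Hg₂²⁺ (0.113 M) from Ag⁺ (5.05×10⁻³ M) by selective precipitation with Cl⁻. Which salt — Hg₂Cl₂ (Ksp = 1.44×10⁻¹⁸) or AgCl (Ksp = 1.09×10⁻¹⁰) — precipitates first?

Hg₂Cl₂

Precipitation begins when Q = Ksp.
For Hg₂Cl₂: [Cl⁻] = (Ksp/[Hg₂²⁺])^(1/2) = 3.57×10⁻⁹ M
For AgCl: [Cl⁻] = (Ksp/[Ag⁺]) = 2.16×10⁻⁸ M
Since Hg₂Cl₂ needs less Cl⁻ to reach saturation, it precipitates first.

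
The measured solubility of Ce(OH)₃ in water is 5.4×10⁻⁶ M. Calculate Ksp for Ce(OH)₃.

Ce(OH)₃(s) ⇌ Ce³⁺(aq) + 3 OH⁻(aq)
For each mole of Ce(OH)₃ that dissolves per liter, [Ce³⁺] = s and [OH⁻] = 3s; let s denote this solubility.
Ksp = [Ce³⁺][OH⁻]^3 = s · (3s)^3 = 27s^4
Ksp = 27 × (5.4×10⁻⁶)^4 = 2.3×10⁻²⁰

Ksp = 2.3×10⁻²⁰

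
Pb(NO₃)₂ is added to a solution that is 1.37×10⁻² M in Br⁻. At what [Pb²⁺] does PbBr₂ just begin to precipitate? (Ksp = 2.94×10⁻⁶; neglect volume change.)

1.57×10⁻² M

The threshold for precipitation is Q = Ksp.
PbBr₂(s) ⇌ Pb²⁺(aq) + 2 Br⁻(aq)
Ksp = [Pb²⁺][Br⁻]^2 = [Pb²⁺](1.37×10⁻²)^2
[Pb²⁺] = 2.94×10⁻⁶ / (1.37×10⁻²)^2 = 1.57×10⁻²
[Pb²⁺] = 1.57×10⁻² M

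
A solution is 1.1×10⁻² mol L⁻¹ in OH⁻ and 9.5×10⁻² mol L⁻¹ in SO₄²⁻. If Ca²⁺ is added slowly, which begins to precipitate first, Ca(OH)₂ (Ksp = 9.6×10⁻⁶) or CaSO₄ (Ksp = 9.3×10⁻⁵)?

CaSO₄

Each salt precipitates once Q = Ksp for that salt.
For Ca(OH)₂: [Ca²⁺] = (Ksp/[OH⁻]^2) = 7.9×10⁻² mol L⁻¹
For CaSO₄: [Ca²⁺] = (Ksp/[SO₄²⁻]) = 9.8×10⁻⁴ mol L⁻¹
The smaller threshold [Ca²⁺] is reached first, so CaSO₄ precipitates first.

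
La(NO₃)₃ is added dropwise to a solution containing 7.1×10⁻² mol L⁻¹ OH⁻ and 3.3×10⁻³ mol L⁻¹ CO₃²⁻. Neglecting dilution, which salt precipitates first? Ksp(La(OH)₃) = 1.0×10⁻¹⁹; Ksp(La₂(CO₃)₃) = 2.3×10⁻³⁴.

La(OH)₃

The threshold for precipitation is Q = Ksp.
For La(OH)₃: [La³⁺] = (Ksp/[OH⁻]^3) = 2.8×10⁻¹⁶ mol L⁻¹
For La₂(CO₃)₃: [La³⁺] = (Ksp/[CO₃²⁻]^3)^(1/2) = 8.0×10⁻¹⁴ mol L⁻¹
The smaller threshold [La³⁺] is reached first, so La(OH)₃ precipitates first.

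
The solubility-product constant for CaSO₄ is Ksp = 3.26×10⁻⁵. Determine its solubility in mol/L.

5.71×10⁻³ M

CaSO₄(s) ⇌ Ca²⁺(aq) + SO₄²⁻(aq)
Call the molar solubility s, so that [Ca²⁺] = s and [SO₄²⁻] = s.
Ksp = [Ca²⁺][SO₄²⁻] = s · s = s^2
s^2 = 3.26×10⁻⁵
s = 5.71×10⁻³ mol L⁻¹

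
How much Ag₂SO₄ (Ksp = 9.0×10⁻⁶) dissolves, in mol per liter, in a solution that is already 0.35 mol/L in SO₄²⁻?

Ag₂SO₄(s) ⇌ 2 Ag⁺(aq) + SO₄²⁻(aq)
Let s be the solubility of Ag₂SO₄ here. The common ion gives [SO₄²⁻] ≈ 0.35 mol/L, and [Ag⁺] = 2s.
Ksp = [Ag⁺]^2[SO₄²⁻] = (2s)^2(0.35)
(2s)^2 = 9.0×10⁻⁶ / (0.35) = 2.6×10⁻⁵
s = 2.5×10⁻³ mol/L

2.5×10⁻³ M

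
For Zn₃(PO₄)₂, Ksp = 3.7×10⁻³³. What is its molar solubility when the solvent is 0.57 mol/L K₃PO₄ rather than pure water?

7.5×10⁻¹² M

Zn₃(PO₄)₂(s) ⇌ 3 Zn²⁺(aq) + 2 PO₄³⁻(aq)
The solution already contains PO₄³⁻ at 0.57 mol/L. Let s be the molar solubility of Zn₃(PO₄)₂.
[PO₄³⁻] ≈ 0.57 mol/L (common ion dominates); [Zn²⁺] = 3s.
Ksp = [Zn²⁺]^3[PO₄³⁻]^2 = (3s)^3(0.57)^2
(3s)^3 = 3.7×10⁻³³ / (0.57)^2 = 1.1×10⁻³²
s = 7.5×10⁻¹² mol/L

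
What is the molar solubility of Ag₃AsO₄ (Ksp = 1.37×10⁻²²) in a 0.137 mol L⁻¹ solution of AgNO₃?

Ag₃AsO₄(s) ⇌ 3 Ag⁺(aq) + AsO₄³⁻(aq)
The solution already contains Ag⁺ at 0.137 mol L⁻¹. Let s be the molar solubility of Ag₃AsO₄.
[Ag⁺] ≈ 0.137 mol L⁻¹ (common ion dominates); [AsO₄³⁻] = s.
Ksp = [Ag⁺]^3[AsO₄³⁻] = (0.137)^3s
s = 1.37×10⁻²² / (0.137)^3 = 5.33×10⁻²⁰
s = 5.33×10⁻²⁰ mol L⁻¹

5.33×10⁻²⁰ M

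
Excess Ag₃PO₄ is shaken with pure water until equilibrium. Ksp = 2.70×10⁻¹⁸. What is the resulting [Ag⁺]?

Ag₃PO₄(s) ⇌ 3 Ag⁺(aq) + PO₄³⁻(aq)
For each mole of Ag₃PO₄ that dissolves per liter, [Ag⁺] = 3s and [PO₄³⁻] = s; let s denote this solubility.
Ksp = [Ag⁺]^3[PO₄³⁻] = (3s)^3 · s = 27s^4 = 2.70×10⁻¹⁸
s = 1.78×10⁻⁵ M
[Ag⁺] = 3s = 5.33×10⁻⁵ M

5.33×10⁻⁵ M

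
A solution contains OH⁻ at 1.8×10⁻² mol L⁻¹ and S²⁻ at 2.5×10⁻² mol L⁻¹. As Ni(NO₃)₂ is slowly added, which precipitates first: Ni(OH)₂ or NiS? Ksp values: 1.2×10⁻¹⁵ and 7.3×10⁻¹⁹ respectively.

NiS

Each salt precipitates once Q = Ksp for that salt.
For Ni(OH)₂: [Ni²⁺] = (Ksp/[OH⁻]^2) = 3.7×10⁻¹² mol L⁻¹
For NiS: [Ni²⁺] = (Ksp/[S²⁻]) = 2.9×10⁻¹⁷ mol L⁻¹
The smaller threshold [Ni²⁺] is reached first, so NiS precipitates first.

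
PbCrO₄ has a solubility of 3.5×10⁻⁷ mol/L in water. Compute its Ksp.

PbCrO₄(s) ⇌ Pb²⁺(aq) + CrO₄²⁻(aq)
With molar solubility s: [Pb²⁺] = s, [CrO₄²⁻] = s.
Ksp = [Pb²⁺][CrO₄²⁻] = s · s = s^2
Ksp = (3.5×10⁻⁷)^2 = 1.2×10⁻¹³

Ksp = 1.2×10⁻¹³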